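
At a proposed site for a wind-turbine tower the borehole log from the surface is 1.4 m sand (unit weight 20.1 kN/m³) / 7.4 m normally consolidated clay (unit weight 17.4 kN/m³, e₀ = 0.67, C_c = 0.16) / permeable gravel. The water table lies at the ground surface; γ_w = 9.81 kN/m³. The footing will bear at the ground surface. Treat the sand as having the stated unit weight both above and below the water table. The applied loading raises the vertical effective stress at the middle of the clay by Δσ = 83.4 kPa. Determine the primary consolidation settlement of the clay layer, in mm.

S_c ≈ 334 mm

Mid-depth of clay below the ground surface: z = 1.4 + 7.4/2 = 5.1 m.
Total vertical stress at mid-clay: σ_v = 20.1×1.4 + 17.4×3.7 = 92.52 kPa.
Pore pressure: u = 9.81×(5.1 − 0) = 50.031 kPa.
Initial effective stress: σ'_0 = σ_v − u = 92.52 − 50.031 = 42.489 kPa.
Final effective stress: σ'_f = σ'_0 + Δσ = 42.489 + 83.4 = 125.89 kPa.
Normally consolidated clay, so the full stress increment lies on the virgin compression line:
S_c = C_c·H/(1+e₀)·log₁₀(σ'_f/σ'_0) = 0.16×7.4/(1+0.67)×log₁₀(125.89/42.489)
    = 0.70898 × 0.47171 = 0.3344 m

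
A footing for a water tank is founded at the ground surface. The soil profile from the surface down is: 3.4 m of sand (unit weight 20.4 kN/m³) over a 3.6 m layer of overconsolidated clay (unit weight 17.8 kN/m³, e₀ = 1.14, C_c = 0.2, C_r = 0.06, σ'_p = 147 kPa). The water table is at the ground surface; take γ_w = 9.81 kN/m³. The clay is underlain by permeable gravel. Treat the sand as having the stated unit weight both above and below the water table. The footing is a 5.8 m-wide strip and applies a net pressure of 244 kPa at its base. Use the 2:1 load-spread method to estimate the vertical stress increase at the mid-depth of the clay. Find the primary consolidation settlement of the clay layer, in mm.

Mid-depth of clay below the ground surface: z = 3.4 + 3.6/2 = 5.2 m.
Total vertical stress at mid-clay: σ_v = 20.4×3.4 + 17.8×1.8 = 101.4 kPa.
Pore pressure: u = 9.81×(5.2 − 0) = 51.012 kPa.
Initial effective stress: σ'_0 = σ_v − u = 101.4 − 51.012 = 50.388 kPa.
Stress increase at mid-clay by the 2:1 spreading method:
Δσ = qB/(B+z) = 244×5.8/(5.8+5.2) = 128.65 kPa
Final effective stress: σ'_f = 50.388 + 128.65 = 179.04 kPa.
σ'_f = 179.04 > σ'_p = 147 kPa, so the stress path crosses the preconsolidation pressure — recompression up to σ'_p, then virgin compression beyond:
S_c = H/(1+e₀)·[C_r·log₁₀(σ'_p/σ'_0) + C_c·log₁₀(σ'_f/σ'_p)]
    = 3.6/2.14 × [0.06×log₁₀(147/50.388) + 0.2×log₁₀(179.04/147)]
    = 1.6822 × [0.027899 + 0.017127] = 0.07574 m

S_c ≈ 75.7 mm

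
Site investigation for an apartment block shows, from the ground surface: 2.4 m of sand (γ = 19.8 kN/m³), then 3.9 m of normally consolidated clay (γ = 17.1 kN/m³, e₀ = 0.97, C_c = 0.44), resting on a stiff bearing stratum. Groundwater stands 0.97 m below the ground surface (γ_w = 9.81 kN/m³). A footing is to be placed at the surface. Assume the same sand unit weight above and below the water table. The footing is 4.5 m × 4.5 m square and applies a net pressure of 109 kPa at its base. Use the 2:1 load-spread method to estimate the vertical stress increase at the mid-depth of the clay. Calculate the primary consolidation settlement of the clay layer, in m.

Mid-depth of clay below the ground surface: z = 2.4 + 3.9/2 = 4.35 m.
Total vertical stress at mid-clay: σ_v = 19.8×2.4 + 17.1×1.95 = 80.865 kPa.
Pore pressure: u = 9.81×(4.35 − 0.97) = 33.158 kPa.
Initial effective stress: σ'_0 = σ_v − u = 80.865 − 33.158 = 47.707 kPa.
Stress increase at mid-clay by the 2:1 spreading method:
Δσ = qBL/((B+z)(L+z)) = 109×4.5×4.5/((4.5+4.35)(4.5+4.35)) = 28.182 kPa
Final effective stress: σ'_f = σ'_0 + Δσ = 47.707 + 28.182 = 75.889 kPa.
Normally consolidated clay, so the full stress increment lies on the virgin compression line:
S_c = C_c·H/(1+e₀)·log₁₀(σ'_f/σ'_0) = 0.44×3.9/(1+0.97)×log₁₀(75.889/47.707)
    = 0.87107 × 0.2016 = 0.1756 m

S_c ≈ 0.176 m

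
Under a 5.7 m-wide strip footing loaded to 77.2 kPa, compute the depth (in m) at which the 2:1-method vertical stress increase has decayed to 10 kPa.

2:1 spreading — at depth z the loaded area has grown by z in each plan dimension:
qB/(B+z) = Δσ_z ⇒ z = qB/Δσ_z − B = 77.2×5.7/10 − 5.7 = 38.3 m

z ≈ 38.3 m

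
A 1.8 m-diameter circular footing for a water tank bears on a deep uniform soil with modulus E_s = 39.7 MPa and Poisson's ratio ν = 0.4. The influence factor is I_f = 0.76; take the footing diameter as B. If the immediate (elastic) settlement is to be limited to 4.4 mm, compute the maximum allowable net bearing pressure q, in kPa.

q ≈ 152 kPa

E_s = 39.7 MPa = 39700 kPa.
S_e = q·B·(1−ν²)/E_s · I_f  ⇒  q = S_e·E_s / (B·(1−ν²)·I_f).
q = 0.0044 × 39700 / (1.8 × 0.84 × 0.76) = 152 kPa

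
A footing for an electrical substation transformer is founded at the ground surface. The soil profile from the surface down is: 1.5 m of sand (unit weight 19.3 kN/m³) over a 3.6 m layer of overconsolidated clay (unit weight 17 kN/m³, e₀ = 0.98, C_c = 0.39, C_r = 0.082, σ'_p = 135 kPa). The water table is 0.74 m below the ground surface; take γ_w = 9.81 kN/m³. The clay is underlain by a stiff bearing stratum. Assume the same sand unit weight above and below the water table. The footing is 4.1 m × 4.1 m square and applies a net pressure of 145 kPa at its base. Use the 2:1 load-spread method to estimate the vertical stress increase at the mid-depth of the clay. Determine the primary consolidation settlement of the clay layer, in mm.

Mid-depth of clay below the ground surface: z = 1.5 + 3.6/2 = 3.3 m.
Total vertical stress at mid-clay: σ_v = 19.3×1.5 + 17×1.8 = 59.55 kPa.
Pore pressure: u = 9.81×(3.3 − 0.74) = 25.114 kPa.
Initial effective stress: σ'_0 = σ_v − u = 59.55 − 25.114 = 34.436 kPa.
Stress increase at mid-clay by the 2:1 spreading method:
Δσ = qBL/((B+z)(L+z)) = 145×4.1×4.1/((4.1+3.3)(4.1+3.3)) = 44.512 kPa
Final effective stress: σ'_f = 34.436 + 44.512 = 78.948 kPa.
σ'_f = 78.948 ≤ σ'_p = 135 kPa, so the clay remains overconsolidated and only the recompression index applies:
S_c = C_r·H/(1+e₀)·log₁₀(σ'_f/σ'_0) = 0.082×3.6/1.98×log₁₀(78.948/34.436)
    = 0.14909 × 0.36033 = 0.05372 m

S_c ≈ 53.7 mm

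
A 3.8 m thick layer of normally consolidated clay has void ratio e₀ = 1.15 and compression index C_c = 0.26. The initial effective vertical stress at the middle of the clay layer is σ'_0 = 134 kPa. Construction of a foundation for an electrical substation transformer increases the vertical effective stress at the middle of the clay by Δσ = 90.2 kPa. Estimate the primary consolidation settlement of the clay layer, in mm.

S_c ≈ 103 mm

Final effective stress: σ'_f = σ'_0 + Δσ = 134 + 90.2 = 224.2 kPa.
Normally consolidated clay, so the full stress increment lies on the virgin compression line:
S_c = C_c·H/(1+e₀)·log₁₀(σ'_f/σ'_0) = 0.26×3.8/(1+1.15)×log₁₀(224.2/134)
    = 0.45953 × 0.22353 = 0.1027 m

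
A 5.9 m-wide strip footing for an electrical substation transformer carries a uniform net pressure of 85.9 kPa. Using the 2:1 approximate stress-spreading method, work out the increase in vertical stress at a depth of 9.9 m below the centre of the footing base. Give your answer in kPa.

Δσ_z ≈ 32.1 kPa

By the 2:1 method the load spreads at 1 horizontal : 2 vertical, so at depth z the loaded area has grown by z in each plan dimension:
Δσ = qB/(B+z) = 85.9×5.9/(5.9+9.9) = 32.077 kPa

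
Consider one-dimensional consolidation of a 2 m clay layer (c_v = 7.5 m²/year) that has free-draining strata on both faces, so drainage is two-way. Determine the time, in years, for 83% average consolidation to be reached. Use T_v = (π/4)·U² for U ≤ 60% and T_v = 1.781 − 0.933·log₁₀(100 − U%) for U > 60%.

Drainage path length: H_d = H/2 = 1 m (double drainage).
U > 60%: T_v = 1.781 − 0.933·log₁₀(100 − 83) = 0.63299.
t = T_v·H_d²/c_v = 0.63299×1²/7.5 = 0.0844 years.

t ≈ 0.0844 years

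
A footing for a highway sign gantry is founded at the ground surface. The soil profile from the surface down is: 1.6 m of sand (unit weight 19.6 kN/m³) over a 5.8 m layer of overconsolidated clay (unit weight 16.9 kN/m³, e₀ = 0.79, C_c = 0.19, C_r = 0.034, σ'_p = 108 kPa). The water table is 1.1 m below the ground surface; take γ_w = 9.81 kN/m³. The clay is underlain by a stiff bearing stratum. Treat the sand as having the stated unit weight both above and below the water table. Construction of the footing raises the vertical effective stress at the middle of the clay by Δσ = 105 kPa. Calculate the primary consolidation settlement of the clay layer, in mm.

S_c ≈ 131 mm

Mid-depth of clay below the ground surface: z = 1.6 + 5.8/2 = 4.5 m.
Total vertical stress at mid-clay: σ_v = 19.6×1.6 + 16.9×2.9 = 80.37 kPa.
Pore pressure: u = 9.81×(4.5 − 1.1) = 33.354 kPa.
Initial effective stress: σ'_0 = σ_v − u = 80.37 − 33.354 = 47.016 kPa.
Final effective stress: σ'_f = 47.016 + 105 = 152.02 kPa.
σ'_f = 152.02 > σ'_p = 108 kPa, so the stress path crosses the preconsolidation pressure — recompression up to σ'_p, then virgin compression beyond:
S_c = H/(1+e₀)·[C_r·log₁₀(σ'_p/σ'_0) + C_c·log₁₀(σ'_f/σ'_p)]
    = 5.8/1.79 × [0.034×log₁₀(108/47.016) + 0.19×log₁₀(152.02/108)]
    = 3.2402 × [0.01228 + 0.028211] = 0.1312 m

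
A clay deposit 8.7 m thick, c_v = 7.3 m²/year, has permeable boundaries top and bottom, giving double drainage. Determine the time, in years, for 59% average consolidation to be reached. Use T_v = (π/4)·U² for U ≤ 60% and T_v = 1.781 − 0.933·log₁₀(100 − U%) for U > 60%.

t ≈ 0.709 years

Drainage path length: H_d = H/2 = 4.35 m (double drainage).
U ≤ 60%: T_v = (π/4)·U² = (π/4)×0.59² = 0.2734.
t = T_v·H_d²/c_v = 0.2734×4.35²/7.3 = 0.7087 years.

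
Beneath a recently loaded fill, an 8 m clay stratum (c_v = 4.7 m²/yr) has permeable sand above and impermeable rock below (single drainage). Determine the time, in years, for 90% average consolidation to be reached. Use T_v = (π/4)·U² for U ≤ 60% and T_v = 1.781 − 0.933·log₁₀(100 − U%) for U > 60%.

t ≈ 11.5 years

Drainage path length: H_d = H = 8 m (single drainage).
U > 60%: T_v = 1.781 − 0.933·log₁₀(100 − 90) = 0.848.
t = T_v·H_d²/c_v = 0.848×8²/4.7 = 11.55 years.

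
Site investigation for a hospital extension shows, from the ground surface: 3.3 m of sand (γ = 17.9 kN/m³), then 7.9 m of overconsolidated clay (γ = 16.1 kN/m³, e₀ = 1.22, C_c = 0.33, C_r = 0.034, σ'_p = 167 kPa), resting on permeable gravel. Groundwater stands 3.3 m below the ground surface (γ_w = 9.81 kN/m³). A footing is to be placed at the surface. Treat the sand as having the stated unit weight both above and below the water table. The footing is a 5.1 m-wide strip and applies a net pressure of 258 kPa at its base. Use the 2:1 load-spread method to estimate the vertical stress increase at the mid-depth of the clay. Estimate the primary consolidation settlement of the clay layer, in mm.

Mid-depth of clay below the ground surface: z = 3.3 + 7.9/2 = 7.25 m.
Total vertical stress at mid-clay: σ_v = 17.9×3.3 + 16.1×3.95 = 122.66 kPa.
Pore pressure: u = 9.81×(7.25 − 3.3) = 38.75 kPa.
Initial effective stress: σ'_0 = σ_v − u = 122.66 − 38.75 = 83.91 kPa.
Stress increase at mid-clay by the 2:1 spreading method:
Δσ = qB/(B+z) = 258×5.1/(5.1+7.25) = 106.54 kPa
Final effective stress: σ'_f = 83.91 + 106.54 = 190.45 kPa.
σ'_f = 190.45 > σ'_p = 167 kPa, so the stress path crosses the preconsolidation pressure — recompression up to σ'_p, then virgin compression beyond:
S_c = H/(1+e₀)·[C_r·log₁₀(σ'_p/σ'_0) + C_c·log₁₀(σ'_f/σ'_p)]
    = 7.9/2.22 × [0.034×log₁₀(167/83.91) + 0.33×log₁₀(190.45/167)]
    = 3.5586 × [0.010163 + 0.018831] = 0.1032 m

S_c ≈ 103 mm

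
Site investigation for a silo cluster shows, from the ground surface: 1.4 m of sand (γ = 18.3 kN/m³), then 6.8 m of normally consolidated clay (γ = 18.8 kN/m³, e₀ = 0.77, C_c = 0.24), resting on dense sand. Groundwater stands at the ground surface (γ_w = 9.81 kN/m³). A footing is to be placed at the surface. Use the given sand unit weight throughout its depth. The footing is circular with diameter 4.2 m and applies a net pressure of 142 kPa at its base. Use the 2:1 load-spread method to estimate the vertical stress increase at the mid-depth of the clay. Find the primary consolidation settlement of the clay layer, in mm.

Mid-depth of clay below the ground surface: z = 1.4 + 6.8/2 = 4.8 m.
Total vertical stress at mid-clay: σ_v = 18.3×1.4 + 18.8×3.4 = 89.54 kPa.
Pore pressure: u = 9.81×(4.8 − 0) = 47.088 kPa.
Initial effective stress: σ'_0 = σ_v − u = 89.54 − 47.088 = 42.452 kPa.
Stress increase at mid-clay by the 2:1 spreading method:
Δσ ≈ qD²/(D+z)² = 142×4.2²/(4.2+4.8)² = 30.924 kPa
Final effective stress: σ'_f = σ'_0 + Δσ = 42.452 + 30.924 = 73.376 kPa.
Normally consolidated clay, so the full stress increment lies on the virgin compression line:
S_c = C_c·H/(1+e₀)·log₁₀(σ'_f/σ'_0) = 0.24×6.8/(1+0.77)×log₁₀(73.376/42.452)
    = 0.92203 × 0.23766 = 0.2191 m

S_c ≈ 219 mm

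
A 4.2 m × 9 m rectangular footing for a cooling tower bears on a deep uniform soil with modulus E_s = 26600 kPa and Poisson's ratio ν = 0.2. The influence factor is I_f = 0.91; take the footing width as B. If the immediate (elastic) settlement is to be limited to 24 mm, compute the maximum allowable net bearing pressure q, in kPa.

q ≈ 174 kPa

S_e = q·B·(1−ν²)/E_s · I_f  ⇒  q = S_e·E_s / (B·(1−ν²)·I_f).
q = 0.024 × 26600 / (4.2 × 0.96 × 0.91) = 174 kPa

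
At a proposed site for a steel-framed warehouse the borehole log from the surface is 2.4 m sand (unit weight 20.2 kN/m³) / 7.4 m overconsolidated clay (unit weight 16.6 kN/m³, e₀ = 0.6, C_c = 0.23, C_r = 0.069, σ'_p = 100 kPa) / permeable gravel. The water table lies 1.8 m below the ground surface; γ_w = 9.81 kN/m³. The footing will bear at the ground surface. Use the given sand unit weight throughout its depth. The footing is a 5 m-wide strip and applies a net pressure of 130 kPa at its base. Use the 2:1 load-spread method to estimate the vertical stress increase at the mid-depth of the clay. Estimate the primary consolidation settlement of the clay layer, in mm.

S_c ≈ 162 mm

Mid-depth of clay below the ground surface: z = 2.4 + 7.4/2 = 6.1 m.
Total vertical stress at mid-clay: σ_v = 20.2×2.4 + 16.6×3.7 = 109.9 kPa.
Pore pressure: u = 9.81×(6.1 − 1.8) = 42.183 kPa.
Initial effective stress: σ'_0 = σ_v − u = 109.9 − 42.183 = 67.717 kPa.
Stress increase at mid-clay by the 2:1 spreading method:
Δσ = qB/(B+z) = 130×5/(5+6.1) = 58.559 kPa
Final effective stress: σ'_f = 67.717 + 58.559 = 126.28 kPa.
σ'_f = 126.28 > σ'_p = 100 kPa, so the stress path crosses the preconsolidation pressure — recompression up to σ'_p, then virgin compression beyond:
S_c = H/(1+e₀)·[C_r·log₁₀(σ'_p/σ'_0) + C_c·log₁₀(σ'_f/σ'_p)]
    = 7.4/1.6 × [0.069×log₁₀(100/67.717) + 0.23×log₁₀(126.28/100)]
    = 4.625 × [0.011682 + 0.023307] = 0.1618 m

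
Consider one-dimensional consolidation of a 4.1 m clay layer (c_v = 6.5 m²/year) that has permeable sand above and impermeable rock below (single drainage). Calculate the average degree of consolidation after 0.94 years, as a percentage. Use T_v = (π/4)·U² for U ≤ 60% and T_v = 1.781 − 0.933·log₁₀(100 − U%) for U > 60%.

U ≈ 66.9 %

Drainage path length: H_d = H = 4.1 m (single drainage).
T_v = c_v·t/H_d² = 6.5×0.94/4.1² = 0.36347.
T_v = 0.36347 corresponds to the U > 60% branch:
U = 1 − 10^((1.781 − T_v)/0.933)/100 = 0.6694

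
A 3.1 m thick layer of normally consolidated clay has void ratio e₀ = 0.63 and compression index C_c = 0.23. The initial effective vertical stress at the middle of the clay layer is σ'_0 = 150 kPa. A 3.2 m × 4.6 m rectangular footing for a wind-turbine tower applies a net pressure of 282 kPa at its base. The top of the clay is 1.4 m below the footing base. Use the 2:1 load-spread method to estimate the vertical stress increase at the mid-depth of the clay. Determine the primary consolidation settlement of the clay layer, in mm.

S_c ≈ 88.8 mm

Mid-depth of clay below the footing base: z = 1.4 + 3.1/2 = 2.95 m.
Stress increase at mid-clay by the 2:1 spreading method:
Δσ = qBL/((B+z)(L+z)) = 282×3.2×4.6/((3.2+2.95)(4.6+2.95)) = 89.399 kPa
Final effective stress: σ'_f = σ'_0 + Δσ = 150 + 89.399 = 239.4 kPa.
Normally consolidated clay, so the full stress increment lies on the virgin compression line:
S_c = C_c·H/(1+e₀)·log₁₀(σ'_f/σ'_0) = 0.23×3.1/(1+0.63)×log₁₀(239.4/150)
    = 0.43742 × 0.20303 = 0.08881 m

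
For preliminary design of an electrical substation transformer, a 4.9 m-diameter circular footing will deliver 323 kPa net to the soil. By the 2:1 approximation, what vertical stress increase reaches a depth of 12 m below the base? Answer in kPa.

By the 2:1 method the load spreads at 1 horizontal : 2 vertical, so at depth z the loaded area has grown by z in each plan dimension:
Δσ ≈ qD²/(D+z)² = 323×4.9²/(4.9+12)² = 27.153 kPa

Δσ_z ≈ 27.2 kPa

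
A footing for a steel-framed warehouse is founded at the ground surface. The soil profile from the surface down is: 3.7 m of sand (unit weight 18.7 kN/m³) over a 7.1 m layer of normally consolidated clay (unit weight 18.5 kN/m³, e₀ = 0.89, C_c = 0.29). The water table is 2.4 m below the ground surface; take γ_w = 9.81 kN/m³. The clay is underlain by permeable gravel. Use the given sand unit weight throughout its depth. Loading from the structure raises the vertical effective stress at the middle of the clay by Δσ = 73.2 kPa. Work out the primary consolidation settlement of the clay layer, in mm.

S_c ≈ 288 mm

Mid-depth of clay below the ground surface: z = 3.7 + 7.1/2 = 7.25 m.
Total vertical stress at mid-clay: σ_v = 18.7×3.7 + 18.5×3.55 = 134.87 kPa.
Pore pressure: u = 9.81×(7.25 − 2.4) = 47.578 kPa.
Initial effective stress: σ'_0 = σ_v − u = 134.87 − 47.578 = 87.292 kPa.
Final effective stress: σ'_f = σ'_0 + Δσ = 87.292 + 73.2 = 160.49 kPa.
Normally consolidated clay, so the full stress increment lies on the virgin compression line:
S_c = C_c·H/(1+e₀)·log₁₀(σ'_f/σ'_0) = 0.29×7.1/(1+0.89)×log₁₀(160.49/87.292)
    = 1.0894 × 0.26447 = 0.2881 m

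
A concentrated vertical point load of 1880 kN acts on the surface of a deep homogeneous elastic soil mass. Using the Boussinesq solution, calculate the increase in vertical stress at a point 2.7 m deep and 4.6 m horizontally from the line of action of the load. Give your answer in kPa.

Δσ_z ≈ 4.09 kPa

Boussinesq vertical stress below a point load on an elastic half-space:
Δσ_z = 3P/(2πz²) · [1 + (r/z)²]^(−5/2)
r/z = 4.6/2.7 = 1.7037; [1+(r/z)²]^(−5/2) = 0.033236.
Δσ_z = 3×1880/(2π×2.7²) × 0.033236 = 123.13 × 0.033236 = 4.092 kPa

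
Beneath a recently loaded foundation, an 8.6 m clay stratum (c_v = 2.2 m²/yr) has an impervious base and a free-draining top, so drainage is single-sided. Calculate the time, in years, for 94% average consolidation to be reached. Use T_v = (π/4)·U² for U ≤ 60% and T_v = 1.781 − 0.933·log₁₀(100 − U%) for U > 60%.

Drainage path length: H_d = H = 8.6 m (single drainage).
U > 60%: T_v = 1.781 − 0.933·log₁₀(100 − 94) = 1.055.
t = T_v·H_d²/c_v = 1.055×8.6²/2.2 = 35.47 years.

t ≈ 35.5 years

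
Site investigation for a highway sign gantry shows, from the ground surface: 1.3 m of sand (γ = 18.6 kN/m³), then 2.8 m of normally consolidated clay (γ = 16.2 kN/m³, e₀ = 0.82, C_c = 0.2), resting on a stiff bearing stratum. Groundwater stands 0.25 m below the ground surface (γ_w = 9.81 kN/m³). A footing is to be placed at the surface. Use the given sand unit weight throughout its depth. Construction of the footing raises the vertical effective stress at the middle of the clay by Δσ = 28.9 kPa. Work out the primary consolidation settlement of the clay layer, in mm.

Mid-depth of clay below the ground surface: z = 1.3 + 2.8/2 = 2.7 m.
Total vertical stress at mid-clay: σ_v = 18.6×1.3 + 16.2×1.4 = 46.86 kPa.
Pore pressure: u = 9.81×(2.7 − 0.25) = 24.035 kPa.
Initial effective stress: σ'_0 = σ_v − u = 46.86 − 24.035 = 22.825 kPa.
Final effective stress: σ'_f = σ'_0 + Δσ = 22.825 + 28.9 = 51.725 kPa.
Normally consolidated clay, so the full stress increment lies on the virgin compression line:
S_c = C_c·H/(1+e₀)·log₁₀(σ'_f/σ'_0) = 0.2×2.8/(1+0.82)×log₁₀(51.725/22.825)
    = 0.30769 × 0.35529 = 0.1093 m

S_c ≈ 109 mm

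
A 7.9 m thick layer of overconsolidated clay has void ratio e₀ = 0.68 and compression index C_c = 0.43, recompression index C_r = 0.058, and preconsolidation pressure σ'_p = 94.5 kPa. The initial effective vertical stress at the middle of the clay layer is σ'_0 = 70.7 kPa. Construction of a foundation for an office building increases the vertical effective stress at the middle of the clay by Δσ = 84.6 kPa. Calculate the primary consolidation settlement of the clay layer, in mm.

S_c ≈ 471 mm

Final effective stress: σ'_f = 70.7 + 84.6 = 155.3 kPa.
σ'_f = 155.3 > σ'_p = 94.5 kPa, so the stress path crosses the preconsolidation pressure — recompression up to σ'_p, then virgin compression beyond:
S_c = H/(1+e₀)·[C_r·log₁₀(σ'_p/σ'_0) + C_c·log₁₀(σ'_f/σ'_p)]
    = 7.9/1.68 × [0.058×log₁₀(94.5/70.7) + 0.43×log₁₀(155.3/94.5)]
    = 4.7024 × [0.0073087 + 0.092768] = 0.4706 m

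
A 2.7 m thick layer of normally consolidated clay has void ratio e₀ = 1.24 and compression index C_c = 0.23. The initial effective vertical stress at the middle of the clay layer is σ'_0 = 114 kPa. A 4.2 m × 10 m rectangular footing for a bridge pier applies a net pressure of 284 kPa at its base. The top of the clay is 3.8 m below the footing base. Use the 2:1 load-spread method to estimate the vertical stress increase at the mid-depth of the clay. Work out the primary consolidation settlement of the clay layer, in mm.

Mid-depth of clay below the footing base: z = 3.8 + 2.7/2 = 5.15 m.
Stress increase at mid-clay by the 2:1 spreading method:
Δσ = qBL/((B+z)(L+z)) = 284×4.2×10/((4.2+5.15)(10+5.15)) = 84.206 kPa
Final effective stress: σ'_f = σ'_0 + Δσ = 114 + 84.206 = 198.21 kPa.
Normally consolidated clay, so the full stress increment lies on the virgin compression line:
S_c = C_c·H/(1+e₀)·log₁₀(σ'_f/σ'_0) = 0.23×2.7/(1+1.24)×log₁₀(198.21/114)
    = 0.27723 × 0.24022 = 0.0666 m

S_c ≈ 66.6 mm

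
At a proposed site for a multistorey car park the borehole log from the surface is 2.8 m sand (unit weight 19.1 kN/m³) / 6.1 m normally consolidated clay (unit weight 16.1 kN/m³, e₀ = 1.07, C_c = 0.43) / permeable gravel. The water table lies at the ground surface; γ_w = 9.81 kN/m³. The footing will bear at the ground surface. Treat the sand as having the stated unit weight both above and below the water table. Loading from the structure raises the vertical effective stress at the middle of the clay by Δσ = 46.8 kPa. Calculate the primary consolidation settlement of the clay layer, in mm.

S_c ≈ 391 mm

Mid-depth of clay below the ground surface: z = 2.8 + 6.1/2 = 5.85 m.
Total vertical stress at mid-clay: σ_v = 19.1×2.8 + 16.1×3.05 = 102.59 kPa.
Pore pressure: u = 9.81×(5.85 − 0) = 57.389 kPa.
Initial effective stress: σ'_0 = σ_v − u = 102.59 − 57.389 = 45.201 kPa.
Final effective stress: σ'_f = σ'_0 + Δσ = 45.201 + 46.8 = 92.001 kPa.
Normally consolidated clay, so the full stress increment lies on the virgin compression line:
S_c = C_c·H/(1+e₀)·log₁₀(σ'_f/σ'_0) = 0.43×6.1/(1+1.07)×log₁₀(92.001/45.201)
    = 1.2671 × 0.30864 = 0.3911 m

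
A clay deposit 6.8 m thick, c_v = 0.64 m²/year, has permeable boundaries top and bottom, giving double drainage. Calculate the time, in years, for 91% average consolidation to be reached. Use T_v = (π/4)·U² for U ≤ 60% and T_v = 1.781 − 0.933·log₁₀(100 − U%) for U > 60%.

t ≈ 16.1 years

Drainage path length: H_d = H/2 = 3.4 m (double drainage).
U > 60%: T_v = 1.781 − 0.933·log₁₀(100 − 91) = 0.89069.
t = T_v·H_d²/c_v = 0.89069×3.4²/0.64 = 16.09 years.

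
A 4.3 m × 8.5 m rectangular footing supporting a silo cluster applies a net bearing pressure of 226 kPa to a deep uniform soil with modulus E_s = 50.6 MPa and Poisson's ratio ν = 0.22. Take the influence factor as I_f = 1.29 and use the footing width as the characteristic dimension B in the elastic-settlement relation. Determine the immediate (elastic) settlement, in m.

S_e ≈ 0.0236 m

Immediate (elastic) settlement: S_e = q·B·(1−ν²)/E_s · I_f.
E_s = 50.6 MPa = 50600 kPa.
S_e = 226 × 4.3 × (1 − 0.22²) / 50600 × 1.29
    = 226 × 4.3 × 0.9516 / 50600 × 1.29
    = 0.02358 m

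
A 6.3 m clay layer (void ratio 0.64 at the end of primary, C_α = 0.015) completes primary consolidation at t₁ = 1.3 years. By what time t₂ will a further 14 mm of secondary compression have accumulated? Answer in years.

t₂ ≈ 2.27 years

S_s = C_α·H/(1+e_p)·log₁₀(t₂/t₁) ⇒ log₁₀(t₂/t₁) = S_s·(1+e_p)/(C_α·H).
log₁₀(t₂/t₁) = 0.014 × (1+0.64) / (0.015×6.3) = 0.243
t₂ = t₁ × 10^0.243 = 1.3 × 1.75 = 2.275 years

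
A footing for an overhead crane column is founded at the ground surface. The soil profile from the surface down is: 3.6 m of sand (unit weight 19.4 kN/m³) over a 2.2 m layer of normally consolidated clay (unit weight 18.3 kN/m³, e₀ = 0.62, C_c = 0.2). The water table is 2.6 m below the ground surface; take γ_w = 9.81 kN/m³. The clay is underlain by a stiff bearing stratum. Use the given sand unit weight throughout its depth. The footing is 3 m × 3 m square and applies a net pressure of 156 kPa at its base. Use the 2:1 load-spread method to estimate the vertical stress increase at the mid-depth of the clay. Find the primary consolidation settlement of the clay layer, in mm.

Mid-depth of clay below the ground surface: z = 3.6 + 2.2/2 = 4.7 m.
Total vertical stress at mid-clay: σ_v = 19.4×3.6 + 18.3×1.1 = 89.97 kPa.
Pore pressure: u = 9.81×(4.7 − 2.6) = 20.601 kPa.
Initial effective stress: σ'_0 = σ_v − u = 89.97 − 20.601 = 69.369 kPa.
Stress increase at mid-clay by the 2:1 spreading method:
Δσ = qBL/((B+z)(L+z)) = 156×3×3/((3+4.7)(3+4.7)) = 23.68 kPa
Final effective stress: σ'_f = σ'_0 + Δσ = 69.369 + 23.68 = 93.049 kPa.
Normally consolidated clay, so the full stress increment lies on the virgin compression line:
S_c = C_c·H/(1+e₀)·log₁₀(σ'_f/σ'_0) = 0.2×2.2/(1+0.62)×log₁₀(93.049/69.369)
    = 0.2716 × 0.12755 = 0.03464 m

S_c ≈ 34.6 mm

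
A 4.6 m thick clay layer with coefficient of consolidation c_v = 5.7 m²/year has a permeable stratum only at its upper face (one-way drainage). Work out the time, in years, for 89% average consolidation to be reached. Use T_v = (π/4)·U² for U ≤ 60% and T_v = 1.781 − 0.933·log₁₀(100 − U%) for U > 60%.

t ≈ 3 years

Drainage path length: H_d = H = 4.6 m (single drainage).
U > 60%: T_v = 1.781 − 0.933·log₁₀(100 − 89) = 0.80938.
t = T_v·H_d²/c_v = 0.80938×4.6²/5.7 = 3.005 years.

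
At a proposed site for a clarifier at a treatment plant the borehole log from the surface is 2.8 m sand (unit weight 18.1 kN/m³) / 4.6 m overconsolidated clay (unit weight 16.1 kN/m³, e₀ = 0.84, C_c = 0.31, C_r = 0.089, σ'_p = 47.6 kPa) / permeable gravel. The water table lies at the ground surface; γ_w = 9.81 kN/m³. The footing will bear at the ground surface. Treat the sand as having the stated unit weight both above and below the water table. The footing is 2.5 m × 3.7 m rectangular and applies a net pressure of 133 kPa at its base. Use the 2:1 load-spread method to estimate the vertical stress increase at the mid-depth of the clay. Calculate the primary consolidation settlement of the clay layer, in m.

Mid-depth of clay below the ground surface: z = 2.8 + 4.6/2 = 5.1 m.
Total vertical stress at mid-clay: σ_v = 18.1×2.8 + 16.1×2.3 = 87.71 kPa.
Pore pressure: u = 9.81×(5.1 − 0) = 50.031 kPa.
Initial effective stress: σ'_0 = σ_v − u = 87.71 − 50.031 = 37.679 kPa.
Stress increase at mid-clay by the 2:1 spreading method:
Δσ = qBL/((B+z)(L+z)) = 133×2.5×3.7/((2.5+5.1)(3.7+5.1)) = 18.395 kPa
Final effective stress: σ'_f = 37.679 + 18.395 = 56.074 kPa.
σ'_f = 56.074 > σ'_p = 47.6 kPa, so the stress path crosses the preconsolidation pressure — recompression up to σ'_p, then virgin compression beyond:
S_c = H/(1+e₀)·[C_r·log₁₀(σ'_p/σ'_0) + C_c·log₁₀(σ'_f/σ'_p)]
    = 4.6/1.84 × [0.089×log₁₀(47.6/37.679) + 0.31×log₁₀(56.074/47.6)]
    = 2.5 × [0.0090342 + 0.022058] = 0.07773 m

S_c ≈ 0.0777 m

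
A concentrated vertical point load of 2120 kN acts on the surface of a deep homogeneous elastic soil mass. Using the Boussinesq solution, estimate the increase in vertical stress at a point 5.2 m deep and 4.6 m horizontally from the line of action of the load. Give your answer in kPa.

Boussinesq vertical stress below a point load on an elastic half-space:
Δσ_z = 3P/(2πz²) · [1 + (r/z)²]^(−5/2)
r/z = 4.6/5.2 = 0.88462; [1+(r/z)²]^(−5/2) = 0.23572.
Δσ_z = 3×2120/(2π×5.2²) × 0.23572 = 37.434 × 0.23572 = 8.824 kPa

Δσ_z ≈ 8.82 kPa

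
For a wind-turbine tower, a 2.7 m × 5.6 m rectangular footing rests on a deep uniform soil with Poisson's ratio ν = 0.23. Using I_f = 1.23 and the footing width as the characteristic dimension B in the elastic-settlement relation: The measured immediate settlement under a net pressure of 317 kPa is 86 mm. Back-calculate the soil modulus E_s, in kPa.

S_e = q·B·(1−ν²)/E_s · I_f  ⇒  E_s = q·B·(1−ν²)·I_f / S_e.
E_s = 317 × 2.7 × 0.9471 × 1.23 / 0.086 = 11590 kPa

E_s ≈ 11600 kPa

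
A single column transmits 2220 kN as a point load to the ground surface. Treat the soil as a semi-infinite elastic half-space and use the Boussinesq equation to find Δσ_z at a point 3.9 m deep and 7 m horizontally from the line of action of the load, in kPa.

Boussinesq vertical stress below a point load on an elastic half-space:
Δσ_z = 3P/(2πz²) · [1 + (r/z)²]^(−5/2)
r/z = 7/3.9 = 1.7949; [1+(r/z)²]^(−5/2) = 0.02731.
Δσ_z = 3×2220/(2π×3.9²) × 0.02731 = 69.689 × 0.02731 = 1.903 kPa

Δσ_z ≈ 1.9 kPa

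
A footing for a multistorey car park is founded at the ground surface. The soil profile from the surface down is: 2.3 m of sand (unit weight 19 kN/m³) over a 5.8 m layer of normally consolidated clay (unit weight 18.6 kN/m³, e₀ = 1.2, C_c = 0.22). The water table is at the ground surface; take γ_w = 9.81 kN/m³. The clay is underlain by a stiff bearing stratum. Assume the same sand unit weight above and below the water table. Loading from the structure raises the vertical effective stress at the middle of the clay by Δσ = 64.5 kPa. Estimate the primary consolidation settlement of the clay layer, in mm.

S_c ≈ 219 mm

Mid-depth of clay below the ground surface: z = 2.3 + 5.8/2 = 5.2 m.
Total vertical stress at mid-clay: σ_v = 19×2.3 + 18.6×2.9 = 97.64 kPa.
Pore pressure: u = 9.81×(5.2 − 0) = 51.012 kPa.
Initial effective stress: σ'_0 = σ_v − u = 97.64 − 51.012 = 46.628 kPa.
Final effective stress: σ'_f = σ'_0 + Δσ = 46.628 + 64.5 = 111.13 kPa.
Normally consolidated clay, so the full stress increment lies on the virgin compression line:
S_c = C_c·H/(1+e₀)·log₁₀(σ'_f/σ'_0) = 0.22×5.8/(1+1.2)×log₁₀(111.13/46.628)
    = 0.58 × 0.37718 = 0.2188 m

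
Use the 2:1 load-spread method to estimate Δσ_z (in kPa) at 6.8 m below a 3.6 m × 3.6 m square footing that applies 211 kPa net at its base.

Δσ_z ≈ 25.3 kPa

By the 2:1 method the load spreads at 1 horizontal : 2 vertical, so at depth z the loaded area has grown by z in each plan dimension:
Δσ = qBL/((B+z)(L+z)) = 211×3.6×3.6/((3.6+6.8)(3.6+6.8)) = 25.283 kPa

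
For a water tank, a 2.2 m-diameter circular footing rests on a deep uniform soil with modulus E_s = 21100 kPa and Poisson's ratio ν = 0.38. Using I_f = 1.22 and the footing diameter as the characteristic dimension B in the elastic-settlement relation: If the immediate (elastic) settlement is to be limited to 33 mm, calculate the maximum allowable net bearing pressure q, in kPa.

q ≈ 303 kPa

S_e = q·B·(1−ν²)/E_s · I_f  ⇒  q = S_e·E_s / (B·(1−ν²)·I_f).
q = 0.033 × 21100 / (2.2 × 0.8556 × 1.22) = 303.2 kPa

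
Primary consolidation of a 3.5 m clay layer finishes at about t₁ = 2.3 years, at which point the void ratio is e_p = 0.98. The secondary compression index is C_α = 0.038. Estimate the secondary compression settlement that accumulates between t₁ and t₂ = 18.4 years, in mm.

Secondary compression: S_s = C_α·H/(1+e_p)·log₁₀(t₂/t₁)
S_s = 0.038×3.5/(1+0.98)×log₁₀(18.4/2.3)
    = 0.06717 × 0.9031 = 0.06066 m

S_s ≈ 60.7 mm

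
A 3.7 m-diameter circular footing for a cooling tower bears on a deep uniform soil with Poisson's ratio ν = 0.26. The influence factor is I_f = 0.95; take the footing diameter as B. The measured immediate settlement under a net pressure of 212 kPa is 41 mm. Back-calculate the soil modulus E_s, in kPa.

S_e = q·B·(1−ν²)/E_s · I_f  ⇒  E_s = q·B·(1−ν²)·I_f / S_e.
E_s = 212 × 3.7 × 0.9324 × 0.95 / 0.041 = 16950 kPa

E_s ≈ 16900 kPa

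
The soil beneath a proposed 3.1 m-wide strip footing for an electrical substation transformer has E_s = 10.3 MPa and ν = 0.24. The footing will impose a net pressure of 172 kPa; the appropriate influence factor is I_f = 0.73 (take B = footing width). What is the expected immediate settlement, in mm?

Immediate (elastic) settlement: S_e = q·B·(1−ν²)/E_s · I_f.
E_s = 10.3 MPa = 10300 kPa.
S_e = 172 × 3.1 × (1 − 0.24²) / 10300 × 0.73
    = 172 × 3.1 × 0.9424 / 10300 × 0.73
    = 0.03561 m = 35.61 mm

S_e ≈ 35.6 mm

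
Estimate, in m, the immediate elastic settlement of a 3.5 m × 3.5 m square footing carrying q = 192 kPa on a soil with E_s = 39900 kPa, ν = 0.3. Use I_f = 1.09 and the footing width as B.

Immediate (elastic) settlement: S_e = q·B·(1−ν²)/E_s · I_f.
S_e = 192 × 3.5 × (1 − 0.3²) / 39900 × 1.09
    = 192 × 3.5 × 0.91 / 39900 × 1.09
    = 0.01671 m

S_e ≈ 0.0167 m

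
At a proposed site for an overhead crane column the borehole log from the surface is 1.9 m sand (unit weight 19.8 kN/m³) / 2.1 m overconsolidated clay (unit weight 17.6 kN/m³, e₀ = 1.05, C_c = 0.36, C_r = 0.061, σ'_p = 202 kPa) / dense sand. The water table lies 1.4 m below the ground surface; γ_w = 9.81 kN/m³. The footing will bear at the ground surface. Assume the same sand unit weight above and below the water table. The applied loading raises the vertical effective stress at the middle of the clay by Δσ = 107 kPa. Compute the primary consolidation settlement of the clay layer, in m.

Mid-depth of clay below the ground surface: z = 1.9 + 2.1/2 = 2.95 m.
Total vertical stress at mid-clay: σ_v = 19.8×1.9 + 17.6×1.05 = 56.1 kPa.
Pore pressure: u = 9.81×(2.95 − 1.4) = 15.206 kPa.
Initial effective stress: σ'_0 = σ_v − u = 56.1 − 15.206 = 40.894 kPa.
Final effective stress: σ'_f = 40.894 + 107 = 147.89 kPa.
σ'_f = 147.89 ≤ σ'_p = 202 kPa, so the clay remains overconsolidated and only the recompression index applies:
S_c = C_r·H/(1+e₀)·log₁₀(σ'_f/σ'_0) = 0.061×2.1/2.05×log₁₀(147.89/40.894)
    = 0.062488 × 0.55828 = 0.03489 m

S_c ≈ 0.0349 m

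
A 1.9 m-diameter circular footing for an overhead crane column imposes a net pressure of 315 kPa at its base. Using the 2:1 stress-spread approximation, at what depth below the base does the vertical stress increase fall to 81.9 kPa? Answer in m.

z ≈ 1.83 m

2:1 spreading — at depth z the loaded area has grown by z in each plan dimension:
qD²/(D+z)² = Δσ_z ⇒ z = D(√(q/Δσ_z) − 1) = 1.9×(√(315/81.9) − 1) = 1.826 m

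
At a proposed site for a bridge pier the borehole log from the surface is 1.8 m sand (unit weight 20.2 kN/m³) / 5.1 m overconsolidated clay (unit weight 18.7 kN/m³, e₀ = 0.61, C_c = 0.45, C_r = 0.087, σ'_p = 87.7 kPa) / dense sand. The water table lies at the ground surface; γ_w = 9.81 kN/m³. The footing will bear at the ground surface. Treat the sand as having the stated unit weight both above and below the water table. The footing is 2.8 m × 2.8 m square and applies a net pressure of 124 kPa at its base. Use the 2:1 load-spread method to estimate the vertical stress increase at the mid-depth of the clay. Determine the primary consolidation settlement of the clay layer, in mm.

S_c ≈ 45.3 mm

Mid-depth of clay below the ground surface: z = 1.8 + 5.1/2 = 4.35 m.
Total vertical stress at mid-clay: σ_v = 20.2×1.8 + 18.7×2.55 = 84.045 kPa.
Pore pressure: u = 9.81×(4.35 − 0) = 42.673 kPa.
Initial effective stress: σ'_0 = σ_v − u = 84.045 − 42.673 = 41.372 kPa.
Stress increase at mid-clay by the 2:1 spreading method:
Δσ = qBL/((B+z)(L+z)) = 124×2.8×2.8/((2.8+4.35)(2.8+4.35)) = 19.016 kPa
Final effective stress: σ'_f = 41.372 + 19.016 = 60.388 kPa.
σ'_f = 60.388 ≤ σ'_p = 87.7 kPa, so the clay remains overconsolidated and only the recompression index applies:
S_c = C_r·H/(1+e₀)·log₁₀(σ'_f/σ'_0) = 0.087×5.1/1.61×log₁₀(60.388/41.372)
    = 0.27559 × 0.16424 = 0.04526 m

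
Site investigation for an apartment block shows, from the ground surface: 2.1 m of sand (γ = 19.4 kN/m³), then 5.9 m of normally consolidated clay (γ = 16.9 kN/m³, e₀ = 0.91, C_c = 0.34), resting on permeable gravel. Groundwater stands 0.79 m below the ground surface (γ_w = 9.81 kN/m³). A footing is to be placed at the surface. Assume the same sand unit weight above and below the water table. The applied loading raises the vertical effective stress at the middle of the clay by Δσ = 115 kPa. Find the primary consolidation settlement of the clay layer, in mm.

Mid-depth of clay below the ground surface: z = 2.1 + 5.9/2 = 5.05 m.
Total vertical stress at mid-clay: σ_v = 19.4×2.1 + 16.9×2.95 = 90.595 kPa.
Pore pressure: u = 9.81×(5.05 − 0.79) = 41.791 kPa.
Initial effective stress: σ'_0 = σ_v − u = 90.595 − 41.791 = 48.804 kPa.
Final effective stress: σ'_f = σ'_0 + Δσ = 48.804 + 115 = 163.8 kPa.
Normally consolidated clay, so the full stress increment lies on the virgin compression line:
S_c = C_c·H/(1+e₀)·log₁₀(σ'_f/σ'_0) = 0.34×5.9/(1+0.91)×log₁₀(163.8/48.804)
    = 1.0503 × 0.52586 = 0.5523 m

S_c ≈ 552 mm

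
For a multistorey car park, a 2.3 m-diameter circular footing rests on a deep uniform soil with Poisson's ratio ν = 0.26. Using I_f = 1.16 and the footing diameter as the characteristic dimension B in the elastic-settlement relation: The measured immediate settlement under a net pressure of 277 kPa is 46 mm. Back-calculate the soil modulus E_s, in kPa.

S_e = q·B·(1−ν²)/E_s · I_f  ⇒  E_s = q·B·(1−ν²)·I_f / S_e.
E_s = 277 × 2.3 × 0.9324 × 1.16 / 0.046 = 14980 kPa

E_s ≈ 15000 kPa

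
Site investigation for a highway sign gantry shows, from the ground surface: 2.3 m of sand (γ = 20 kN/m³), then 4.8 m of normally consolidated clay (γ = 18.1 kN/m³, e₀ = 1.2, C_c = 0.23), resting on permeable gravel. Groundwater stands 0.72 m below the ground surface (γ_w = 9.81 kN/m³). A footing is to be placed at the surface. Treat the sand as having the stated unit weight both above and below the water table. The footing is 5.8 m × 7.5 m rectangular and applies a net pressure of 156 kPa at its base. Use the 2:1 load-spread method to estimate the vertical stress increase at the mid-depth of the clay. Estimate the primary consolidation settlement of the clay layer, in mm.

S_c ≈ 157 mm

Mid-depth of clay below the ground surface: z = 2.3 + 4.8/2 = 4.7 m.
Total vertical stress at mid-clay: σ_v = 20×2.3 + 18.1×2.4 = 89.44 kPa.
Pore pressure: u = 9.81×(4.7 − 0.72) = 39.044 kPa.
Initial effective stress: σ'_0 = σ_v − u = 89.44 − 39.044 = 50.396 kPa.
Stress increase at mid-clay by the 2:1 spreading method:
Δσ = qBL/((B+z)(L+z)) = 156×5.8×7.5/((5.8+4.7)(7.5+4.7)) = 52.974 kPa
Final effective stress: σ'_f = σ'_0 + Δσ = 50.396 + 52.974 = 103.37 kPa.
Normally consolidated clay, so the full stress increment lies on the virgin compression line:
S_c = C_c·H/(1+e₀)·log₁₀(σ'_f/σ'_0) = 0.23×4.8/(1+1.2)×log₁₀(103.37/50.396)
    = 0.50182 × 0.312 = 0.1566 m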